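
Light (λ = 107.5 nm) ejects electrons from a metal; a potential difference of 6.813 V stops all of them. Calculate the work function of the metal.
4.72 eV

The stopping potential gives the maximum kinetic energy: KE_max = eV_s = 6.813 eV

From Einstein's photoelectric equation: KE_max = hc/λ - φ
Rearranging: φ = hc/λ - KE_max

Calculate photon energy:
E_photon = hc/λ = (6.626×10⁻³⁴ J·s)(3×10⁸ m/s) / (107.5×10⁻⁹ m) = 11.5334 eV

Therefore:
φ = 11.5334 - 6.813 = 4.72 eV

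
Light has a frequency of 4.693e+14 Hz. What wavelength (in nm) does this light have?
638.81 nm

Using the wave equation: c = fλ

Solving for wavelength:
λ = c/f = (3×10⁸ m/s) / (4.693e+14 Hz)
λ = 638.81 nm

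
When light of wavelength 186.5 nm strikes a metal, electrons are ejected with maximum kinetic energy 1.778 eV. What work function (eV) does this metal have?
4.87 eV

From Einstein's photoelectric equation: KE_max = hf - φ = hc/λ - φ

Rearranging for φ:
φ = hc/λ - KE_max

Calculate photon energy:
E_photon = hc/λ = 6.6479 eV

Therefore:
φ = 6.6479 - 1.778 = 4.87 eV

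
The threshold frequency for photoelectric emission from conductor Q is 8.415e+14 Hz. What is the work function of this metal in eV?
3.48 eV

At the threshold frequency, photon energy equals work function:
φ = hf₀

Calculating:
φ = (6.626×10⁻³⁴ J·s)(8.415e+14 Hz)
φ = 3.48 eV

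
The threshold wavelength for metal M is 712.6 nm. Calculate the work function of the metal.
1.74 eV

At the threshold wavelength, photon energy equals work function:
φ = hc/λ₀

Calculating:
φ = (6.626×10⁻³⁴ J·s)(3×10⁸ m/s) / (712.6×10⁻⁹ m)
φ = 1.74 eV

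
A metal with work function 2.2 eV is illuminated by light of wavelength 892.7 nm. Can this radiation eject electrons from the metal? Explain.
No

For photoemission, the photon energy must exceed the work function.

Photon energy: E = hc/λ = 1.3889 eV
Work function: φ = 2.2 eV

Since E_photon (1.3889 eV) < φ (2.2 eV), photoemission will NOT occur.
The threshold wavelength is λ₀ = hc/φ = 563.6 nm.
Since 892.7 nm > 563.6 nm, the photons lack sufficient energy.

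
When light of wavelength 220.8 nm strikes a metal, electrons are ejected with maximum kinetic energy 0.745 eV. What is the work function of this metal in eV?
4.87 eV

From Einstein's photoelectric equation: KE_max = hf - φ = hc/λ - φ

Rearranging for φ:
φ = hc/λ - KE_max

Calculate photon energy:
E_photon = hc/λ = 5.6152 eV

Therefore:
φ = 5.6152 - 0.745 = 4.87 eV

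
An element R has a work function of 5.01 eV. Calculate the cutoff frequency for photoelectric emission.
1.2114e+15 Hz

The threshold frequency is when the photon energy equals the work function:
hf₀ = φ

Solving for f₀:
f₀ = φ/h = (5.01 eV × 1.602×10⁻¹⁹ J/eV) / (6.626×10⁻³⁴ J·s)
f₀ = 1.2114e+15 Hz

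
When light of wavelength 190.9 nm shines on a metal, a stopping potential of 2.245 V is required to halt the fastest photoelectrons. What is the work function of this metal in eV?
4.25 eV

The stopping potential gives the maximum kinetic energy: KE_max = eV_s = 2.245 eV

From Einstein's photoelectric equation: KE_max = hc/λ - φ
Rearranging: φ = hc/λ - KE_max

Calculate photon energy:
E_photon = hc/λ = (6.626×10⁻³⁴ J·s)(3×10⁸ m/s) / (190.9×10⁻⁹ m) = 6.4947 eV

Therefore:
φ = 6.4947 - 2.245 = 4.25 eV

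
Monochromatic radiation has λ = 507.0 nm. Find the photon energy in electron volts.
2.4454 eV

Using E = hf = hc/λ:

E = hc/λ = (6.626×10⁻³⁴ J·s)(3×10⁸ m/s) / (507.0×10⁻⁹ m)
E = 2.4454 eV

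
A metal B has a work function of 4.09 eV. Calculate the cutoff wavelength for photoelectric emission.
303.14 nm

The threshold wavelength is when the photon energy equals the work function:
hc/λ₀ = φ

Solving for λ₀:
λ₀ = hc/φ = (6.626×10⁻³⁴ J·s)(3×10⁸ m/s) / (4.09 eV × 1.602×10⁻¹⁹ J/eV)
λ₀ = 303.14 nm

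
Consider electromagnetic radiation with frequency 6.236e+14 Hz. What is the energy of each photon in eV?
2.5790 eV

Using E = hf:

E = hf = (6.626×10⁻³⁴ J·s)(6.236e+14 Hz)
E = 2.5790 eV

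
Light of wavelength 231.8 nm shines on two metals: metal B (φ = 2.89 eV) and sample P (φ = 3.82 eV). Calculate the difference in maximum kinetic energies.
0.9300 eV

Using KE_max = hc/λ - φ for each metal:

Photon energy: E = hc/λ = 5.3488 eV

For metal B (φ₁ = 2.89 eV):
KE₁ = E - φ₁ = 5.3488 - 2.89 = 2.4588 eV

For sample P (φ₂ = 3.82 eV):
KE₂ = E - φ₂ = 5.3488 - 3.82 = 1.5288 eV

Difference:
ΔKE = KE₁ - KE₂ = 2.4588 - 1.5288 = 0.9300 eV

Note: The difference equals the difference in work functions: 3.82 - 2.89 = 0.93 eV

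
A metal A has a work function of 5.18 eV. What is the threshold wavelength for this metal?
239.35 nm

The threshold wavelength is when the photon energy equals the work function:
hc/λ₀ = φ

Solving for λ₀:
λ₀ = hc/φ = (6.626×10⁻³⁴ J·s)(3×10⁸ m/s) / (5.18 eV × 1.602×10⁻¹⁹ J/eV)
λ₀ = 239.35 nm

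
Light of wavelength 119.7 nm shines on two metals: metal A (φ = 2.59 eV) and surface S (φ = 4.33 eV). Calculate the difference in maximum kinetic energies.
1.7400 eV

Using KE_max = hc/λ - φ for each metal:

Photon energy: E = hc/λ = 10.3579 eV

For metal A (φ₁ = 2.59 eV):
KE₁ = E - φ₁ = 10.3579 - 2.59 = 7.7679 eV

For surface S (φ₂ = 4.33 eV):
KE₂ = E - φ₂ = 10.3579 - 4.33 = 6.0279 eV

Difference:
ΔKE = KE₁ - KE₂ = 7.7679 - 6.0279 = 1.7400 eV

Note: The difference equals the difference in work functions: 4.33 - 2.59 = 1.74 eV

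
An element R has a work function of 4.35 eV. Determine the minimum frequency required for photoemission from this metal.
1.0518e+15 Hz

The threshold frequency is when the photon energy equals the work function:
hf₀ = φ

Solving for f₀:
f₀ = φ/h = (4.35 eV × 1.602×10⁻¹⁹ J/eV) / (6.626×10⁻³⁴ J·s)
f₀ = 1.0518e+15 Hz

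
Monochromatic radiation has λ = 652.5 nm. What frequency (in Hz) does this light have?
4.5945e+14 Hz

Using the wave equation: c = fλ

Solving for frequency:
f = c/λ = (3×10⁸ m/s) / (652.5×10⁻⁹ m)
f = 4.5945e+14 Hz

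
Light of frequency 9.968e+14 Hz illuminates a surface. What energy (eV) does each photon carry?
4.1224 eV

Using E = hf:

E = hf = (6.626×10⁻³⁴ J·s)(9.968e+14 Hz)
E = 4.1224 eV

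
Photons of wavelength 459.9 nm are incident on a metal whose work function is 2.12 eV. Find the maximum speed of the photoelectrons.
4.5009e+05 m/s

First, find the maximum kinetic energy:
E_photon = hc/λ = 2.6959 eV
KE_max = E_photon - φ = 2.6959 - 2.12 = 0.5759 eV

Convert to Joules: KE_max = 0.5759 × 1.602×10⁻¹⁹ J = 9.2269e-20 J

Then use KE = ½mv² to find velocity:
v = √(2·KE/m) = √(2 × 9.2269e-20 J / 9.109e-31 kg)
v = 4.5009e+05 m/s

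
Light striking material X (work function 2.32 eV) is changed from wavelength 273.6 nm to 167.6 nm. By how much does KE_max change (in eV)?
2.8660 eV

Using Einstein's equation: KE_max = hc/λ - φ

For λ₁ = 273.6 nm:
KE₁ = hc/λ₁ - φ = 4.5316 - 2.32 = 2.2116 eV

For λ₂ = 167.6 nm:
KE₂ = hc/λ₂ - φ = 7.3976 - 2.32 = 5.0776 eV

Change in KE:
ΔKE = KE₂ - KE₁ = 5.0776 - 2.2116 = 2.8660 eV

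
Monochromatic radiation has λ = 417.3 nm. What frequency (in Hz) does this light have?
7.1841e+14 Hz

Using the wave equation: c = fλ

Solving for frequency:
f = c/λ = (3×10⁸ m/s) / (417.3×10⁻⁹ m)
f = 7.1841e+14 Hz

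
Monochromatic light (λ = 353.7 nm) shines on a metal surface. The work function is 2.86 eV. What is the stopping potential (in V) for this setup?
0.6453 V

The stopping potential V_s satisfies: eV_s = KE_max

First, find KE_max using Einstein's equation:
E_photon = hc/λ = 3.5053 eV
KE_max = E_photon - φ = 3.5053 - 2.86 = 0.6453 eV

Since eV_s = KE_max:
V_s = KE_max/e = 0.6453 V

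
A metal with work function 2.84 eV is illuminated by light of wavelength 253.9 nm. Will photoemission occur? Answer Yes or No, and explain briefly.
Yes

For photoemission, the photon energy must exceed the work function.

Photon energy: E = hc/λ = 4.8832 eV
Work function: φ = 2.84 eV

Since E_photon (4.8832 eV) > φ (2.84 eV), photoemission WILL occur.
The threshold wavelength is λ₀ = hc/φ = 436.6 nm.
Since 253.9 nm < 436.6 nm, the light has sufficient energy.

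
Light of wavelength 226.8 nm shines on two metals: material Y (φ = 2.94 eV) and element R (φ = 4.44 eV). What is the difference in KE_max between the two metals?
1.5000 eV

Using KE_max = hc/λ - φ for each metal:

Photon energy: E = hc/λ = 5.4667 eV

For material Y (φ₁ = 2.94 eV):
KE₁ = E - φ₁ = 5.4667 - 2.94 = 2.5267 eV

For element R (φ₂ = 4.44 eV):
KE₂ = E - φ₂ = 5.4667 - 4.44 = 1.0267 eV

Difference:
ΔKE = KE₁ - KE₂ = 2.5267 - 1.0267 = 1.5000 eV

Note: The difference equals the difference in work functions: 4.44 - 2.94 = 1.50 eV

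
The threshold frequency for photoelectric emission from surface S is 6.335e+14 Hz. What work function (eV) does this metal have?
2.62 eV

At the threshold frequency, photon energy equals work function:
φ = hf₀

Calculating:
φ = (6.626×10⁻³⁴ J·s)(6.335e+14 Hz)
φ = 2.62 eV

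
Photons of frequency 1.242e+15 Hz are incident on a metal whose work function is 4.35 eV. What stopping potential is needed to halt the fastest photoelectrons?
0.7865 V

The stopping potential V_s satisfies: eV_s = KE_max

First, find KE_max using Einstein's equation:
E_photon = hf = (6.626×10⁻³⁴ J·s)(1.242e+15 Hz) = 5.1365 eV
KE_max = E_photon - φ = 5.1365 - 4.35 = 0.7865 eV

Since eV_s = KE_max:
V_s = KE_max/e = 0.7865 V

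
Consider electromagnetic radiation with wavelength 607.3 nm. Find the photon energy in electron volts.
2.0416 eV

Using E = hf = hc/λ:

E = hc/λ = (6.626×10⁻³⁴ J·s)(3×10⁸ m/s) / (607.3×10⁻⁹ m)
E = 2.0416 eV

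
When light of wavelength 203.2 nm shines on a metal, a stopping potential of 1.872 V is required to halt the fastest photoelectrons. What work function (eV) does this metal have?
4.23 eV

The stopping potential gives the maximum kinetic energy: KE_max = eV_s = 1.872 eV

From Einstein's photoelectric equation: KE_max = hc/λ - φ
Rearranging: φ = hc/λ - KE_max

Calculate photon energy:
E_photon = hc/λ = (6.626×10⁻³⁴ J·s)(3×10⁸ m/s) / (203.2×10⁻⁹ m) = 6.1016 eV

Therefore:
φ = 6.1016 - 1.872 = 4.23 eV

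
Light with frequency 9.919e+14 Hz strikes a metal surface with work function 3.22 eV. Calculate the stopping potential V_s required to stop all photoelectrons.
0.8822 V

The stopping potential V_s satisfies: eV_s = KE_max

First, find KE_max using Einstein's equation:
E_photon = hf = (6.626×10⁻³⁴ J·s)(9.919e+14 Hz) = 4.1022 eV
KE_max = E_photon - φ = 4.1022 - 3.22 = 0.8822 eV

Since eV_s = KE_max:
V_s = KE_max/e = 0.8822 V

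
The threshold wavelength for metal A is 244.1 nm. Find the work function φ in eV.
5.08 eV

At the threshold wavelength, photon energy equals work function:
φ = hc/λ₀

Calculating:
φ = (6.626×10⁻³⁴ J·s)(3×10⁸ m/s) / (244.1×10⁻⁹ m)
φ = 5.08 eV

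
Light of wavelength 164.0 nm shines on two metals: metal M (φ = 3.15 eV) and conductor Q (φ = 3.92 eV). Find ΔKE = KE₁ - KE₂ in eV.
0.7700 eV

Using KE_max = hc/λ - φ for each metal:

Photon energy: E = hc/λ = 7.5600 eV

For metal M (φ₁ = 3.15 eV):
KE₁ = E - φ₁ = 7.5600 - 3.15 = 4.4100 eV

For conductor Q (φ₂ = 3.92 eV):
KE₂ = E - φ₂ = 7.5600 - 3.92 = 3.6400 eV

Difference:
ΔKE = KE₁ - KE₂ = 4.4100 - 3.6400 = 0.7700 eV

Note: The difference equals the difference in work functions: 3.92 - 3.15 = 0.77 eV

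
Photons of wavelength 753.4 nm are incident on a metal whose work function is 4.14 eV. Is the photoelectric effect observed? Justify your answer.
No

For photoemission, the photon energy must exceed the work function.

Photon energy: E = hc/λ = 1.6457 eV
Work function: φ = 4.14 eV

Since E_photon (1.6457 eV) < φ (4.14 eV), photoemission will NOT occur.
The threshold wavelength is λ₀ = hc/φ = 299.5 nm.
Since 753.4 nm > 299.5 nm, the photons lack sufficient energy.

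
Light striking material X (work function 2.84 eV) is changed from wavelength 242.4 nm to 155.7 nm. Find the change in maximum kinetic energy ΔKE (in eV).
2.8482 eV

Using Einstein's equation: KE_max = hc/λ - φ

For λ₁ = 242.4 nm:
KE₁ = hc/λ₁ - φ = 5.1149 - 2.84 = 2.2749 eV

For λ₂ = 155.7 nm:
KE₂ = hc/λ₂ - φ = 7.9630 - 2.84 = 5.1230 eV

Change in KE:
ΔKE = KE₂ - KE₁ = 5.1230 - 2.2749 = 2.8482 eV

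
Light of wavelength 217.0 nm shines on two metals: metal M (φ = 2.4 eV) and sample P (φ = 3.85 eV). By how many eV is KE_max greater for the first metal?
1.4500 eV

Using KE_max = hc/λ - φ for each metal:

Photon energy: E = hc/λ = 5.7136 eV

For metal M (φ₁ = 2.4 eV):
KE₁ = E - φ₁ = 5.7136 - 2.4 = 3.3136 eV

For sample P (φ₂ = 3.85 eV):
KE₂ = E - φ₂ = 5.7136 - 3.85 = 1.8636 eV

Difference:
ΔKE = KE₁ - KE₂ = 3.3136 - 1.8636 = 1.4500 eV

Note: The difference equals the difference in work functions: 3.85 - 2.4 = 1.45 eV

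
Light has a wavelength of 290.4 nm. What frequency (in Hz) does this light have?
1.0323e+15 Hz

Using the wave equation: c = fλ

Solving for frequency:
f = c/λ = (3×10⁸ m/s) / (290.4×10⁻⁹ m)
f = 1.0323e+15 Hz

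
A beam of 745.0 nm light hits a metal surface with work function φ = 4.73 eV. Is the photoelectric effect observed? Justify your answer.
No

For photoemission, the photon energy must exceed the work function.

Photon energy: E = hc/λ = 1.6642 eV
Work function: φ = 4.73 eV

Since E_photon (1.6642 eV) < φ (4.73 eV), photoemission will NOT occur.
The threshold wavelength is λ₀ = hc/φ = 262.1 nm.
Since 745.0 nm > 262.1 nm, the photons lack sufficient energy.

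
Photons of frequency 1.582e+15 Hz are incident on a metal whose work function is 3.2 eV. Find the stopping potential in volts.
3.3426 V

The stopping potential V_s satisfies: eV_s = KE_max

First, find KE_max using Einstein's equation:
E_photon = hf = (6.626×10⁻³⁴ J·s)(1.582e+15 Hz) = 6.5426 eV
KE_max = E_photon - φ = 6.5426 - 3.2 = 3.3426 eV

Since eV_s = KE_max:
V_s = KE_max/e = 3.3426 V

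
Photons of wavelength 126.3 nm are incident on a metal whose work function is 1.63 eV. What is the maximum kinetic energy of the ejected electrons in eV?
8.1866 eV

Using Einstein's photoelectric equation: KE_max = hf - φ = hc/λ - φ

First, calculate the photon energy:
E_photon = hc/λ = (6.626×10⁻³⁴ J·s)(3×10⁸ m/s) / (126.3×10⁻⁹ m)
E_photon = 9.8166 eV

Then, the maximum kinetic energy:
KE_max = E_photon - φ = 9.8166 eV - 1.63 eV = 8.1866 eV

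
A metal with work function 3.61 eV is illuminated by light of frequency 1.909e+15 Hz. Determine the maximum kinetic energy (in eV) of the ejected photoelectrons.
4.2850 eV

Using Einstein's photoelectric equation: KE_max = hf - φ

First, calculate the photon energy:
E_photon = hf = (6.626×10⁻³⁴ J·s)(1.909e+15 Hz)
E_photon = 7.8950 eV

Then, the maximum kinetic energy:
KE_max = E_photon - φ = 7.8950 eV - 3.61 eV = 4.2850 eV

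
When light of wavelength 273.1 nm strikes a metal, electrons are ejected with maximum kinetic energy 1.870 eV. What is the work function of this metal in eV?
2.67 eV

From Einstein's photoelectric equation: KE_max = hf - φ = hc/λ - φ

Rearranging for φ:
φ = hc/λ - KE_max

Calculate photon energy:
E_photon = hc/λ = 4.5399 eV

Therefore:
φ = 4.5399 - 1.870 = 2.67 eV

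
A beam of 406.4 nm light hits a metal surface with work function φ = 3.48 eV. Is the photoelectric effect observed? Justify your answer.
No

For photoemission, the photon energy must exceed the work function.

Photon energy: E = hc/λ = 3.0508 eV
Work function: φ = 3.48 eV

Since E_photon (3.0508 eV) < φ (3.48 eV), photoemission will NOT occur.
The threshold wavelength is λ₀ = hc/φ = 356.3 nm.
Since 406.4 nm > 356.3 nm, the photons lack sufficient energy.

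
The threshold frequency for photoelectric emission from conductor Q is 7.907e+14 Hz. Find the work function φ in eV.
3.27 eV

At the threshold frequency, photon energy equals work function:
φ = hf₀

Calculating:
φ = (6.626×10⁻³⁴ J·s)(7.907e+14 Hz)
φ = 3.27 eV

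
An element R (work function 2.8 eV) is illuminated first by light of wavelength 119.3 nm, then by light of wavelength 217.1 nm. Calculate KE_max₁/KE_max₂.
2.6083

Using Einstein's equation: KE_max = hc/λ - φ

For λ₁ = 119.3 nm:
E₁ = hc/λ₁ = 10.3926 eV
KE₁ = E₁ - φ = 10.3926 - 2.8 = 7.5926 eV

For λ₂ = 217.1 nm:
E₂ = hc/λ₂ = 5.7109 eV
KE₂ = E₂ - φ = 5.7109 - 2.8 = 2.9109 eV

Ratio: KE₁/KE₂ = 7.5926/2.9109 = 2.6083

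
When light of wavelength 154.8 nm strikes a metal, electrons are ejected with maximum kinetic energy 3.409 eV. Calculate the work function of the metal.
4.60 eV

From Einstein's photoelectric equation: KE_max = hf - φ = hc/λ - φ

Rearranging for φ:
φ = hc/λ - KE_max

Calculate photon energy:
E_photon = hc/λ = 8.0093 eV

Therefore:
φ = 8.0093 - 3.409 = 4.60 eV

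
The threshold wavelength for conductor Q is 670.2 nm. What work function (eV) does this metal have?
1.85 eV

At the threshold wavelength, photon energy equals work function:
φ = hc/λ₀

Calculating:
φ = (6.626×10⁻³⁴ J·s)(3×10⁸ m/s) / (670.2×10⁻⁹ m)
φ = 1.85 eV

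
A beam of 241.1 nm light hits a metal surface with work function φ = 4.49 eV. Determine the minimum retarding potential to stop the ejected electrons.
0.6524 V

The stopping potential V_s satisfies: eV_s = KE_max

First, find KE_max using Einstein's equation:
E_photon = hc/λ = 5.1424 eV
KE_max = E_photon - φ = 5.1424 - 4.49 = 0.6524 eV

Since eV_s = KE_max:
V_s = KE_max/e = 0.6524 V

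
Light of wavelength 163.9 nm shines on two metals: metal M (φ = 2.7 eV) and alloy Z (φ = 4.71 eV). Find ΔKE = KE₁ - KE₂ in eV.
2.0100 eV

Using KE_max = hc/λ - φ for each metal:

Photon energy: E = hc/λ = 7.5646 eV

For metal M (φ₁ = 2.7 eV):
KE₁ = E - φ₁ = 7.5646 - 2.7 = 4.8646 eV

For alloy Z (φ₂ = 4.71 eV):
KE₂ = E - φ₂ = 7.5646 - 4.71 = 2.8546 eV

Difference:
ΔKE = KE₁ - KE₂ = 4.8646 - 2.8546 = 2.0100 eV

Note: The difference equals the difference in work functions: 4.71 - 2.7 = 2.01 eV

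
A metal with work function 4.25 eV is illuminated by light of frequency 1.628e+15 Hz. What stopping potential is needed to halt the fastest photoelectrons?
2.4829 V

The stopping potential V_s satisfies: eV_s = KE_max

First, find KE_max using Einstein's equation:
E_photon = hf = (6.626×10⁻³⁴ J·s)(1.628e+15 Hz) = 6.7329 eV
KE_max = E_photon - φ = 6.7329 - 4.25 = 2.4829 eV

Since eV_s = KE_max:
V_s = KE_max/e = 2.4829 V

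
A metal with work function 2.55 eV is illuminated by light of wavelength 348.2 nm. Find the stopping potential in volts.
1.0107 V

The stopping potential V_s satisfies: eV_s = KE_max

First, find KE_max using Einstein's equation:
E_photon = hc/λ = 3.5607 eV
KE_max = E_photon - φ = 3.5607 - 2.55 = 1.0107 eV

Since eV_s = KE_max:
V_s = KE_max/e = 1.0107 V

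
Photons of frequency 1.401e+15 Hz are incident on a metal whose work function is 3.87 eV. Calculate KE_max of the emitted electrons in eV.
1.9241 eV

Using Einstein's photoelectric equation: KE_max = hf - φ

First, calculate the photon energy:
E_photon = hf = (6.626×10⁻³⁴ J·s)(1.401e+15 Hz)
E_photon = 5.7941 eV

Then, the maximum kinetic energy:
KE_max = E_photon - φ = 5.7941 eV - 3.87 eV = 1.9241 eV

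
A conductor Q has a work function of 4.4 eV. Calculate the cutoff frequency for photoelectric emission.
1.0639e+15 Hz

The threshold frequency is when the photon energy equals the work function:
hf₀ = φ

Solving for f₀:
f₀ = φ/h = (4.4 eV × 1.602×10⁻¹⁹ J/eV) / (6.626×10⁻³⁴ J·s)
f₀ = 1.0639e+15 Hz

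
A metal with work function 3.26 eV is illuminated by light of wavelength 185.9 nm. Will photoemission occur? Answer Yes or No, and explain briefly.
Yes

For photoemission, the photon energy must exceed the work function.

Photon energy: E = hc/λ = 6.6694 eV
Work function: φ = 3.26 eV

Since E_photon (6.6694 eV) > φ (3.26 eV), photoemission WILL occur.
The threshold wavelength is λ₀ = hc/φ = 380.3 nm.
Since 185.9 nm < 380.3 nm, the light has sufficient energy.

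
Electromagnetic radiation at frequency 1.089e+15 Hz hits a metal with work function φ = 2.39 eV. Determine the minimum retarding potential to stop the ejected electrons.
2.1137 V

The stopping potential V_s satisfies: eV_s = KE_max

First, find KE_max using Einstein's equation:
E_photon = hf = (6.626×10⁻³⁴ J·s)(1.089e+15 Hz) = 4.5037 eV
KE_max = E_photon - φ = 4.5037 - 2.39 = 2.1137 eV

Since eV_s = KE_max:
V_s = KE_max/e = 2.1137 V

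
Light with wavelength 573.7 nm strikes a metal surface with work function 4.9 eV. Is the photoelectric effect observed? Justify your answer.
No

For photoemission, the photon energy must exceed the work function.

Photon energy: E = hc/λ = 2.1611 eV
Work function: φ = 4.9 eV

Since E_photon (2.1611 eV) < φ (4.9 eV), photoemission will NOT occur.
The threshold wavelength is λ₀ = hc/φ = 253.0 nm.
Since 573.7 nm > 253.0 nm, the photons lack sufficient energy.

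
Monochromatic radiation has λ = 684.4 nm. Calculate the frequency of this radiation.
4.3804e+14 Hz

Using the wave equation: c = fλ

Solving for frequency:
f = c/λ = (3×10⁸ m/s) / (684.4×10⁻⁹ m)
f = 4.3804e+14 Hz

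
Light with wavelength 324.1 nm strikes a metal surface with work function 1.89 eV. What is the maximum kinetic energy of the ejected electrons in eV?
1.9355 eV

Using Einstein's photoelectric equation: KE_max = hf - φ = hc/λ - φ

First, calculate the photon energy:
E_photon = hc/λ = (6.626×10⁻³⁴ J·s)(3×10⁸ m/s) / (324.1×10⁻⁹ m)
E_photon = 3.8255 eV

Then, the maximum kinetic energy:
KE_max = E_photon - φ = 3.8255 eV - 1.89 eV = 1.9355 eV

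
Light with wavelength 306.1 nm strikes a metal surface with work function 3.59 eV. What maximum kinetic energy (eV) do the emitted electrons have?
0.4604 eV

Using Einstein's photoelectric equation: KE_max = hf - φ = hc/λ - φ

First, calculate the photon energy:
E_photon = hc/λ = (6.626×10⁻³⁴ J·s)(3×10⁸ m/s) / (306.1×10⁻⁹ m)
E_photon = 4.0504 eV

Then, the maximum kinetic energy:
KE_max = E_photon - φ = 4.0504 eV - 3.59 eV = 0.4604 eV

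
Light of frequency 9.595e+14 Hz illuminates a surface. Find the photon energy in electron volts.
3.9682 eV

Using E = hf:

E = hf = (6.626×10⁻³⁴ J·s)(9.595e+14 Hz)
E = 3.9682 eV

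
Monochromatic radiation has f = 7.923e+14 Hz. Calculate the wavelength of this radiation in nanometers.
378.38 nm

Using the wave equation: c = fλ

Solving for wavelength:
λ = c/f = (3×10⁸ m/s) / (7.923e+14 Hz)
λ = 378.38 nm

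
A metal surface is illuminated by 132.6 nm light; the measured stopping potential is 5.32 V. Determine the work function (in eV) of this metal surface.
4.03 eV

The stopping potential gives the maximum kinetic energy: KE_max = eV_s = 5.32 eV

From Einstein's photoelectric equation: KE_max = hc/λ - φ
Rearranging: φ = hc/λ - KE_max

Calculate photon energy:
E_photon = hc/λ = (6.626×10⁻³⁴ J·s)(3×10⁸ m/s) / (132.6×10⁻⁹ m) = 9.3502 eV

Therefore:
φ = 9.3502 - 5.32 = 4.03 eV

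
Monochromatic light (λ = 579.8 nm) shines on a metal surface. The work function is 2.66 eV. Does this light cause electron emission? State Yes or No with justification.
No

For photoemission, the photon energy must exceed the work function.

Photon energy: E = hc/λ = 2.1384 eV
Work function: φ = 2.66 eV

Since E_photon (2.1384 eV) < φ (2.66 eV), photoemission will NOT occur.
The threshold wavelength is λ₀ = hc/φ = 466.1 nm.
Since 579.8 nm > 466.1 nm, the photons lack sufficient energy.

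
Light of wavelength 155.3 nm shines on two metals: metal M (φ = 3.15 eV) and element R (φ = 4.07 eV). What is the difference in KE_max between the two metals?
0.9200 eV

Using KE_max = hc/λ - φ for each metal:

Photon energy: E = hc/λ = 7.9835 eV

For metal M (φ₁ = 3.15 eV):
KE₁ = E - φ₁ = 7.9835 - 3.15 = 4.8335 eV

For element R (φ₂ = 4.07 eV):
KE₂ = E - φ₂ = 7.9835 - 4.07 = 3.9135 eV

Difference:
ΔKE = KE₁ - KE₂ = 4.8335 - 3.9135 = 0.9200 eV

Note: The difference equals the difference in work functions: 4.07 - 3.15 = 0.92 eV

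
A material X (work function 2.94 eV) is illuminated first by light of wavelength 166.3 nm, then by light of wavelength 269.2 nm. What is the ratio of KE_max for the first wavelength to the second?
2.7109

Using Einstein's equation: KE_max = hc/λ - φ

For λ₁ = 166.3 nm:
E₁ = hc/λ₁ = 7.4555 eV
KE₁ = E₁ - φ = 7.4555 - 2.94 = 4.5155 eV

For λ₂ = 269.2 nm:
E₂ = hc/λ₂ = 4.6057 eV
KE₂ = E₂ - φ = 4.6057 - 2.94 = 1.6657 eV

Ratio: KE₁/KE₂ = 4.5155/1.6657 = 2.7109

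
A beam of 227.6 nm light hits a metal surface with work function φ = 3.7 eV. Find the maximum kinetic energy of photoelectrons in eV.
1.7475 eV

Using Einstein's photoelectric equation: KE_max = hf - φ = hc/λ - φ

First, calculate the photon energy:
E_photon = hc/λ = (6.626×10⁻³⁴ J·s)(3×10⁸ m/s) / (227.6×10⁻⁹ m)
E_photon = 5.4475 eV

Then, the maximum kinetic energy:
KE_max = E_photon - φ = 5.4475 eV - 3.7 eV = 1.7475 eV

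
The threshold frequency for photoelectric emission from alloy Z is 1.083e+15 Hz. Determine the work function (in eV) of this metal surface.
4.48 eV

At the threshold frequency, photon energy equals work function:
φ = hf₀

Calculating:
φ = (6.626×10⁻³⁴ J·s)(1.083e+15 Hz)
φ = 4.48 eV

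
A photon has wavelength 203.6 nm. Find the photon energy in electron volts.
6.0896 eV

Using E = hf = hc/λ:

E = hc/λ = (6.626×10⁻³⁴ J·s)(3×10⁸ m/s) / (203.6×10⁻⁹ m)
E = 6.0896 eV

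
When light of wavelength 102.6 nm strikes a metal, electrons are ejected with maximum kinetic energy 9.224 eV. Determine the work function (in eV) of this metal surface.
2.86 eV

From Einstein's photoelectric equation: KE_max = hf - φ = hc/λ - φ

Rearranging for φ:
φ = hc/λ - KE_max

Calculate photon energy:
E_photon = hc/λ = 12.0842 eV

Therefore:
φ = 12.0842 - 9.224 = 2.86 eV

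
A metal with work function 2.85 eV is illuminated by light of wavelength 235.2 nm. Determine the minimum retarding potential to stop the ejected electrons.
2.4214 V

The stopping potential V_s satisfies: eV_s = KE_max

First, find KE_max using Einstein's equation:
E_photon = hc/λ = 5.2714 eV
KE_max = E_photon - φ = 5.2714 - 2.85 = 2.4214 eV

Since eV_s = KE_max:
V_s = KE_max/e = 2.4214 V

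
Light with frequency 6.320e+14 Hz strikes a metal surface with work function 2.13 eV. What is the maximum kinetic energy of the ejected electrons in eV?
0.4837 eV

Using Einstein's photoelectric equation: KE_max = hf - φ

First, calculate the photon energy:
E_photon = hf = (6.626×10⁻³⁴ J·s)(6.320e+14 Hz)
E_photon = 2.6137 eV

Then, the maximum kinetic energy:
KE_max = E_photon - φ = 2.6137 eV - 2.13 eV = 0.4837 eV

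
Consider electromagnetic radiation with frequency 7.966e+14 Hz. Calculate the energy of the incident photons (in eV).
3.2945 eV

Using E = hf:

E = hf = (6.626×10⁻³⁴ J·s)(7.966e+14 Hz)
E = 3.2945 eV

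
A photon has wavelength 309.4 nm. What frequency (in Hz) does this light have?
9.6895e+14 Hz

Using the wave equation: c = fλ

Solving for frequency:
f = c/λ = (3×10⁸ m/s) / (309.4×10⁻⁹ m)
f = 9.6895e+14 Hz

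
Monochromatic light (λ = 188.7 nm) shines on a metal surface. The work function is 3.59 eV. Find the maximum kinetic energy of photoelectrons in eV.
2.9804 eV

Using Einstein's photoelectric equation: KE_max = hf - φ = hc/λ - φ

First, calculate the photon energy:
E_photon = hc/λ = (6.626×10⁻³⁴ J·s)(3×10⁸ m/s) / (188.7×10⁻⁹ m)
E_photon = 6.5704 eV

Then, the maximum kinetic energy:
KE_max = E_photon - φ = 6.5704 eV - 3.59 eV = 2.9804 eV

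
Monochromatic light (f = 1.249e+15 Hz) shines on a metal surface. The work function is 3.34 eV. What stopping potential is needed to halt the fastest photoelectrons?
1.8254 V

The stopping potential V_s satisfies: eV_s = KE_max

First, find KE_max using Einstein's equation:
E_photon = hf = (6.626×10⁻³⁴ J·s)(1.249e+15 Hz) = 5.1654 eV
KE_max = E_photon - φ = 5.1654 - 3.34 = 1.8254 eV

Since eV_s = KE_max:
V_s = KE_max/e = 1.8254 V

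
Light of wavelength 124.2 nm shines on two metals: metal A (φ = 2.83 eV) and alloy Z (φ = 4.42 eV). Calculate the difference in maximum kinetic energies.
1.5900 eV

Using KE_max = hc/λ - φ for each metal:

Photon energy: E = hc/λ = 9.9826 eV

For metal A (φ₁ = 2.83 eV):
KE₁ = E - φ₁ = 9.9826 - 2.83 = 7.1526 eV

For alloy Z (φ₂ = 4.42 eV):
KE₂ = E - φ₂ = 9.9826 - 4.42 = 5.5626 eV

Difference:
ΔKE = KE₁ - KE₂ = 7.1526 - 5.5626 = 1.5900 eV

Note: The difference equals the difference in work functions: 4.42 - 2.83 = 1.59 eV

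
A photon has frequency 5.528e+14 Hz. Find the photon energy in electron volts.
2.2862 eV

Using E = hf:

E = hf = (6.626×10⁻³⁴ J·s)(5.528e+14 Hz)
E = 2.2862 eV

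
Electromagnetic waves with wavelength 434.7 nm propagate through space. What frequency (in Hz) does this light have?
6.8965e+14 Hz

Using the wave equation: c = fλ

Solving for frequency:
f = c/λ = (3×10⁸ m/s) / (434.7×10⁻⁹ m)
f = 6.8965e+14 Hz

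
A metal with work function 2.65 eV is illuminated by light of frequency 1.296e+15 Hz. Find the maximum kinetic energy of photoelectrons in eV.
2.7098 eV

Using Einstein's photoelectric equation: KE_max = hf - φ

First, calculate the photon energy:
E_photon = hf = (6.626×10⁻³⁴ J·s)(1.296e+15 Hz)
E_photon = 5.3598 eV

Then, the maximum kinetic energy:
KE_max = E_photon - φ = 5.3598 eV - 2.65 eV = 2.7098 eV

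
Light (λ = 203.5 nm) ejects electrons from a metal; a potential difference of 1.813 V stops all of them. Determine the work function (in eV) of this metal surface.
4.28 eV

The stopping potential gives the maximum kinetic energy: KE_max = eV_s = 1.813 eV

From Einstein's photoelectric equation: KE_max = hc/λ - φ
Rearranging: φ = hc/λ - KE_max

Calculate photon energy:
E_photon = hc/λ = (6.626×10⁻³⁴ J·s)(3×10⁸ m/s) / (203.5×10⁻⁹ m) = 6.0926 eV

Therefore:
φ = 6.0926 - 1.813 = 4.28 eV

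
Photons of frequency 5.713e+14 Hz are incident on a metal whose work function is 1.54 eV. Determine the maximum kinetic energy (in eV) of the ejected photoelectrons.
0.8227 eV

Using Einstein's photoelectric equation: KE_max = hf - φ

First, calculate the photon energy:
E_photon = hf = (6.626×10⁻³⁴ J·s)(5.713e+14 Hz)
E_photon = 2.3627 eV

Then, the maximum kinetic energy:
KE_max = E_photon - φ = 2.3627 eV - 1.54 eV = 0.8227 eV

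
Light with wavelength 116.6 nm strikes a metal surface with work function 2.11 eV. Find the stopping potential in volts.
8.5233 V

The stopping potential V_s satisfies: eV_s = KE_max

First, find KE_max using Einstein's equation:
E_photon = hc/λ = 10.6333 eV
KE_max = E_photon - φ = 10.6333 - 2.11 = 8.5233 eV

Since eV_s = KE_max:
V_s = KE_max/e = 8.5233 V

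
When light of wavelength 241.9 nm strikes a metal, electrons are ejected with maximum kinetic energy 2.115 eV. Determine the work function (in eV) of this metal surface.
3.01 eV

From Einstein's photoelectric equation: KE_max = hf - φ = hc/λ - φ

Rearranging for φ:
φ = hc/λ - KE_max

Calculate photon energy:
E_photon = hc/λ = 5.1254 eV

Therefore:
φ = 5.1254 - 2.115 = 3.01 eV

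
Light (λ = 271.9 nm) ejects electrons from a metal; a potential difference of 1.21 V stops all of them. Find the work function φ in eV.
3.35 eV

The stopping potential gives the maximum kinetic energy: KE_max = eV_s = 1.21 eV

From Einstein's photoelectric equation: KE_max = hc/λ - φ
Rearranging: φ = hc/λ - KE_max

Calculate photon energy:
E_photon = hc/λ = (6.626×10⁻³⁴ J·s)(3×10⁸ m/s) / (271.9×10⁻⁹ m) = 4.5599 eV

Therefore:
φ = 4.5599 - 1.21 = 3.35 eV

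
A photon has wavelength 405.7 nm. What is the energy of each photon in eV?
3.0561 eV

Using E = hf = hc/λ:

E = hc/λ = (6.626×10⁻³⁴ J·s)(3×10⁸ m/s) / (405.7×10⁻⁹ m)
E = 3.0561 eV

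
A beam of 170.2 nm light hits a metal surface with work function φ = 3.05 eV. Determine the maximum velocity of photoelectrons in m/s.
1.2205e+06 m/s

First, find the maximum kinetic energy:
E_photon = hc/λ = 7.2846 eV
KE_max = E_photon - φ = 7.2846 - 3.05 = 4.2346 eV

Convert to Joules: KE_max = 4.2346 × 1.602×10⁻¹⁹ J = 6.7846e-19 J

Then use KE = ½mv² to find velocity:
v = √(2·KE/m) = √(2 × 6.7846e-19 J / 9.109e-31 kg)
v = 1.2205e+06 m/s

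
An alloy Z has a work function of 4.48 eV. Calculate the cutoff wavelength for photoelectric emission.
276.75 nm

The threshold wavelength is when the photon energy equals the work function:
hc/λ₀ = φ

Solving for λ₀:
λ₀ = hc/φ = (6.626×10⁻³⁴ J·s)(3×10⁸ m/s) / (4.48 eV × 1.602×10⁻¹⁹ J/eV)
λ₀ = 276.75 nm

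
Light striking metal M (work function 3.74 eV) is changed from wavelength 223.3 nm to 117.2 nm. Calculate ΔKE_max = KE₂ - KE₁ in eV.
5.0265 eV

Using Einstein's equation: KE_max = hc/λ - φ

For λ₁ = 223.3 nm:
KE₁ = hc/λ₁ - φ = 5.5524 - 3.74 = 1.8124 eV

For λ₂ = 117.2 nm:
KE₂ = hc/λ₂ - φ = 10.5789 - 3.74 = 6.8389 eV

Change in KE:
ΔKE = KE₂ - KE₁ = 6.8389 - 1.8124 = 5.0265 eV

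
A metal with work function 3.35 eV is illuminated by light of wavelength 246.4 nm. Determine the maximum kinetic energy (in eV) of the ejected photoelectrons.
1.6818 eV

Using Einstein's photoelectric equation: KE_max = hf - φ = hc/λ - φ

First, calculate the photon energy:
E_photon = hc/λ = (6.626×10⁻³⁴ J·s)(3×10⁸ m/s) / (246.4×10⁻⁹ m)
E_photon = 5.0318 eV

Then, the maximum kinetic energy:
KE_max = E_photon - φ = 5.0318 eV - 3.35 eV = 1.6818 eV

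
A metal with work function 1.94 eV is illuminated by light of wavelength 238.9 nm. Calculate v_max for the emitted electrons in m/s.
1.0692e+06 m/s

First, find the maximum kinetic energy:
E_photon = hc/λ = 5.1898 eV
KE_max = E_photon - φ = 5.1898 - 1.94 = 3.2498 eV

Convert to Joules: KE_max = 3.2498 × 1.602×10⁻¹⁹ J = 5.2067e-19 J

Then use KE = ½mv² to find velocity:
v = √(2·KE/m) = √(2 × 5.2067e-19 J / 9.109e-31 kg)
v = 1.0692e+06 m/s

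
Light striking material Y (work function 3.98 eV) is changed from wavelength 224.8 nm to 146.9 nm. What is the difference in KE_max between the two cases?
2.9247 eV

Using Einstein's equation: KE_max = hc/λ - φ

For λ₁ = 224.8 nm:
KE₁ = hc/λ₁ - φ = 5.5153 - 3.98 = 1.5353 eV

For λ₂ = 146.9 nm:
KE₂ = hc/λ₂ - φ = 8.4400 - 3.98 = 4.4600 eV

Change in KE:
ΔKE = KE₂ - KE₁ = 4.4600 - 1.5353 = 2.9247 eV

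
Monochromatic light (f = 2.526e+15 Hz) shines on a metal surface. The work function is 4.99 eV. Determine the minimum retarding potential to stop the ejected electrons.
5.4567 V

The stopping potential V_s satisfies: eV_s = KE_max

First, find KE_max using Einstein's equation:
E_photon = hf = (6.626×10⁻³⁴ J·s)(2.526e+15 Hz) = 10.4467 eV
KE_max = E_photon - φ = 10.4467 - 4.99 = 5.4567 eV

Since eV_s = KE_max:
V_s = KE_max/e = 5.4567 V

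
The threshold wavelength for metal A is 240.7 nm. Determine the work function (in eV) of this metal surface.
5.15 eV

At the threshold wavelength, photon energy equals work function:
φ = hc/λ₀

Calculating:
φ = (6.626×10⁻³⁴ J·s)(3×10⁸ m/s) / (240.7×10⁻⁹ m)
φ = 5.15 eV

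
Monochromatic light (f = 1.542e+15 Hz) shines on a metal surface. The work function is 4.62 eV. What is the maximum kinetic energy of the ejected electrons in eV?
1.7572 eV

Using Einstein's photoelectric equation: KE_max = hf - φ

First, calculate the photon energy:
E_photon = hf = (6.626×10⁻³⁴ J·s)(1.542e+15 Hz)
E_photon = 6.3772 eV

Then, the maximum kinetic energy:
KE_max = E_photon - φ = 6.3772 eV - 4.62 eV = 1.7572 eV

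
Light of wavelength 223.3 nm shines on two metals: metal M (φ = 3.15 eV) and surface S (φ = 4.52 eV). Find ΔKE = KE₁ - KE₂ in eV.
1.3700 eV

Using KE_max = hc/λ - φ for each metal:

Photon energy: E = hc/λ = 5.5524 eV

For metal M (φ₁ = 3.15 eV):
KE₁ = E - φ₁ = 5.5524 - 3.15 = 2.4024 eV

For surface S (φ₂ = 4.52 eV):
KE₂ = E - φ₂ = 5.5524 - 4.52 = 1.0324 eV

Difference:
ΔKE = KE₁ - KE₂ = 2.4024 - 1.0324 = 1.3700 eV

Note: The difference equals the difference in work functions: 4.52 - 3.15 = 1.37 eV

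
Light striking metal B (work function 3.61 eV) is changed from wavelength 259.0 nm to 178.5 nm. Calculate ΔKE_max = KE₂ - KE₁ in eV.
2.1589 eV

Using Einstein's equation: KE_max = hc/λ - φ

For λ₁ = 259.0 nm:
KE₁ = hc/λ₁ - φ = 4.7870 - 3.61 = 1.1770 eV

For λ₂ = 178.5 nm:
KE₂ = hc/λ₂ - φ = 6.9459 - 3.61 = 3.3359 eV

Change in KE:
ΔKE = KE₂ - KE₁ = 3.3359 - 1.1770 = 2.1589 eV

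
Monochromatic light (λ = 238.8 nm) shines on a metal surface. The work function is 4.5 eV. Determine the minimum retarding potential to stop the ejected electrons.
0.6920 V

The stopping potential V_s satisfies: eV_s = KE_max

First, find KE_max using Einstein's equation:
E_photon = hc/λ = 5.1920 eV
KE_max = E_photon - φ = 5.1920 - 4.5 = 0.6920 eV

Since eV_s = KE_max:
V_s = KE_max/e = 0.6920 V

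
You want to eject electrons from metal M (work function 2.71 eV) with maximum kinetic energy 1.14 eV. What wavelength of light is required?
322.04 nm

From Einstein's equation: KE_max = hc/λ - φ

Rearranging for λ:
hc/λ = KE_max + φ
λ = hc/(KE_max + φ)

Required photon energy:
E_photon = KE_max + φ = 1.14 + 2.71 = 3.85 eV

Required wavelength:
λ = hc/E_photon = (6.626×10⁻³⁴)(3×10⁸) / (3.85 × 1.602×10⁻¹⁹)
λ = 322.04 nm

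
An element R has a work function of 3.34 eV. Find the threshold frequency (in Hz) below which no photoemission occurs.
8.0761e+14 Hz

The threshold frequency is when the photon energy equals the work function:
hf₀ = φ

Solving for f₀:
f₀ = φ/h = (3.34 eV × 1.602×10⁻¹⁹ J/eV) / (6.626×10⁻³⁴ J·s)
f₀ = 8.0761e+14 Hz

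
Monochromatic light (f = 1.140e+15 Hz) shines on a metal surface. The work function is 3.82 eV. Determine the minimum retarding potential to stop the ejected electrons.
0.8947 V

The stopping potential V_s satisfies: eV_s = KE_max

First, find KE_max using Einstein's equation:
E_photon = hf = (6.626×10⁻³⁴ J·s)(1.140e+15 Hz) = 4.7147 eV
KE_max = E_photon - φ = 4.7147 - 3.82 = 0.8947 eV

Since eV_s = KE_max:
V_s = KE_max/e = 0.8947 V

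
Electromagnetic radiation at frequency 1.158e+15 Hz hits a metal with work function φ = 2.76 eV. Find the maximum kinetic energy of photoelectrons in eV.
2.0291 eV

Using Einstein's photoelectric equation: KE_max = hf - φ

First, calculate the photon energy:
E_photon = hf = (6.626×10⁻³⁴ J·s)(1.158e+15 Hz)
E_photon = 4.7891 eV

Then, the maximum kinetic energy:
KE_max = E_photon - φ = 4.7891 eV - 2.76 eV = 2.0291 eV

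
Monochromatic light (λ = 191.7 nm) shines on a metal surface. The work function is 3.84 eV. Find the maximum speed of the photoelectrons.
9.6141e+05 m/s

First, find the maximum kinetic energy:
E_photon = hc/λ = 6.4676 eV
KE_max = E_photon - φ = 6.4676 - 3.84 = 2.6276 eV

Convert to Joules: KE_max = 2.6276 × 1.602×10⁻¹⁹ J = 4.2099e-19 J

Then use KE = ½mv² to find velocity:
v = √(2·KE/m) = √(2 × 4.2099e-19 J / 9.109e-31 kg)
v = 9.6141e+05 m/s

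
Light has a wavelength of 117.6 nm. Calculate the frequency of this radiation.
2.5493e+15 Hz

Using the wave equation: c = fλ

Solving for frequency:
f = c/λ = (3×10⁸ m/s) / (117.6×10⁻⁹ m)
f = 2.5493e+15 Hz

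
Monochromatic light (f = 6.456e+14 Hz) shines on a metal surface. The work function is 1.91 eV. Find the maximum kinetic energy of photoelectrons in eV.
0.7600 eV

Using Einstein's photoelectric equation: KE_max = hf - φ

First, calculate the photon energy:
E_photon = hf = (6.626×10⁻³⁴ J·s)(6.456e+14 Hz)
E_photon = 2.6700 eV

Then, the maximum kinetic energy:
KE_max = E_photon - φ = 2.6700 eV - 1.91 eV = 0.7600 eV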